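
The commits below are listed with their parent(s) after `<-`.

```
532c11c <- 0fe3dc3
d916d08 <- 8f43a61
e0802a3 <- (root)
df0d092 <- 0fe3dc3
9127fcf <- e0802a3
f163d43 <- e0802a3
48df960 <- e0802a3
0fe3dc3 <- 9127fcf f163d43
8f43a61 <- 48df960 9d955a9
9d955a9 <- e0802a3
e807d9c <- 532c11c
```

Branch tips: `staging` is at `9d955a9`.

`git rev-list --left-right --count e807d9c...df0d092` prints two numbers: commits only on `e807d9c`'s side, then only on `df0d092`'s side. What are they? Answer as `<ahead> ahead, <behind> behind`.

2 ahead, 1 behind

Reachable from e807d9c: {0fe3dc3, 532c11c, 9127fcf, e0802a3, e807d9c, f163d43}.
Reachable from df0d092: {0fe3dc3, 9127fcf, df0d092, e0802a3, f163d43}.
Only in e807d9c's history (ahead): {532c11c, e807d9c} — 2.
Only in df0d092's history (behind): {df0d092} — 1.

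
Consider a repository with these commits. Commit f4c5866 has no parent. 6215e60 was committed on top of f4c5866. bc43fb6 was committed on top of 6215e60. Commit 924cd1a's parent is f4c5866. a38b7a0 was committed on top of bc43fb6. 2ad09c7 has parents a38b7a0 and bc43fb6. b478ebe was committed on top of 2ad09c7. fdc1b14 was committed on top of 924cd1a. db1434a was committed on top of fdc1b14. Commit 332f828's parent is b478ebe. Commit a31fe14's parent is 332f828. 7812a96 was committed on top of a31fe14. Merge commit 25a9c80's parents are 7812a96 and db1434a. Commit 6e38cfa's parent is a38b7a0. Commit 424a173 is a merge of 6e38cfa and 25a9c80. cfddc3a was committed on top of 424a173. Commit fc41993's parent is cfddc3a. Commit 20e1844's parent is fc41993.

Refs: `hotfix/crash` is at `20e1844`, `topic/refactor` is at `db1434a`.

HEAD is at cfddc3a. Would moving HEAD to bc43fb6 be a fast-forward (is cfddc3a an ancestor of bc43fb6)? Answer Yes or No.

A fast-forward from cfddc3a to bc43fb6 is possible iff cfddc3a is an ancestor of bc43fb6.
Ancestors of bc43fb6: {6215e60, bc43fb6, f4c5866}.
cfddc3a is not among them, so fast-forward is not possible.

No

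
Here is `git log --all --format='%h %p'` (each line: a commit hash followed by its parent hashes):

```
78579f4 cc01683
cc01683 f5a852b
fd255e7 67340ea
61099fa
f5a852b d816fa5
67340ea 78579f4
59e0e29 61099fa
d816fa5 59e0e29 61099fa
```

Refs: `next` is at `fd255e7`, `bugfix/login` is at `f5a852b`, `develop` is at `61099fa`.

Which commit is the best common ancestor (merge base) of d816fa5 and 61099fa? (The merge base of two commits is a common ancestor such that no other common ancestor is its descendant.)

Ancestors of d816fa5: {59e0e29, 61099fa, d816fa5}.
Ancestors of 61099fa: {61099fa}.
Common ancestors: {61099fa}.
The only common ancestor is 61099fa, so it is the merge base.

61099fa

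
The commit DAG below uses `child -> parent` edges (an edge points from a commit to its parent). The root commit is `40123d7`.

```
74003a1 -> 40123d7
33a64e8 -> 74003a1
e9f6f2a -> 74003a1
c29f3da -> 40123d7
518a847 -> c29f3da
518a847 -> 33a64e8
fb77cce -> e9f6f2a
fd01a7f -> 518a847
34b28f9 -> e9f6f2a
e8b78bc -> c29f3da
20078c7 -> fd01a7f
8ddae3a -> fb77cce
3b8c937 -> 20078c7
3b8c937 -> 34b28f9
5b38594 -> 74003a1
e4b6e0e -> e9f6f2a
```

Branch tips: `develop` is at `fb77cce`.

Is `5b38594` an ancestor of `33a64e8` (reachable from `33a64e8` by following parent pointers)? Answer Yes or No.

Ancestors of 33a64e8: {33a64e8, 40123d7, 74003a1}.
5b38594 is not in that set, so it is not an ancestor of 33a64e8.

No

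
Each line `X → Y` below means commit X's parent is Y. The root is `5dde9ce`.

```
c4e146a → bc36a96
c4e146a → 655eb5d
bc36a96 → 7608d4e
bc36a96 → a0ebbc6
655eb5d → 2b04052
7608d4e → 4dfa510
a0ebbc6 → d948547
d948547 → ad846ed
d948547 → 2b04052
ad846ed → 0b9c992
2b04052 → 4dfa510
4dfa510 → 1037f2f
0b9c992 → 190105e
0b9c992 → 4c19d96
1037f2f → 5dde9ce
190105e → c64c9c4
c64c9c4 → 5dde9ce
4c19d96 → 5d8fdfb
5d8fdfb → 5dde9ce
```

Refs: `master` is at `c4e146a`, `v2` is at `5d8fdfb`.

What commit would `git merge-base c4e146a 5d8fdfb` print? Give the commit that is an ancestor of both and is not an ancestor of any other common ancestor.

5d8fdfb

Ancestors of c4e146a: {0b9c992, 1037f2f, 190105e, 2b04052, 4c19d96, 4dfa510, 5d8fdfb, 5dde9ce, 655eb5d, 7608d4e, a0ebbc6, ad846ed, bc36a96, c4e146a, c64c9c4, d948547}.
Ancestors of 5d8fdfb: {5d8fdfb, 5dde9ce}.
Common ancestors: {5d8fdfb, 5dde9ce}.
Among these, 5d8fdfb is not an ancestor of any other common ancestor — it is the merge base.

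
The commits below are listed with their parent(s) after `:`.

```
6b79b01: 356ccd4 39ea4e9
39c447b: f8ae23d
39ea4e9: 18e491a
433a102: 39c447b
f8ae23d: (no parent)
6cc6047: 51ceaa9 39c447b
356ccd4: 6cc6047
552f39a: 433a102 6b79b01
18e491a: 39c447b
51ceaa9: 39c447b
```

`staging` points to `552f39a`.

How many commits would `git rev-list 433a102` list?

Walking parent pointers from 433a102: reachable set = {39c447b, 433a102, f8ae23d}.
That is 3 commits.

3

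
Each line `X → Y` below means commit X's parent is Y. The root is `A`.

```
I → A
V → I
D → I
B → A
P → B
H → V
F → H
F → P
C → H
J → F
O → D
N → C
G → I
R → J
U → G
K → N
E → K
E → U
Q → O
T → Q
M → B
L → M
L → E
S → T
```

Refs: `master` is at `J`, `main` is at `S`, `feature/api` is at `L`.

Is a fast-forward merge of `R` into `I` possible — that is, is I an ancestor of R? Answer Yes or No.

Yes

A fast-forward from I to R is possible iff I is an ancestor of R.
Ancestors of R: {A, B, F, H, I, J, P, R, V}.
I is among them, so fast-forward is possible.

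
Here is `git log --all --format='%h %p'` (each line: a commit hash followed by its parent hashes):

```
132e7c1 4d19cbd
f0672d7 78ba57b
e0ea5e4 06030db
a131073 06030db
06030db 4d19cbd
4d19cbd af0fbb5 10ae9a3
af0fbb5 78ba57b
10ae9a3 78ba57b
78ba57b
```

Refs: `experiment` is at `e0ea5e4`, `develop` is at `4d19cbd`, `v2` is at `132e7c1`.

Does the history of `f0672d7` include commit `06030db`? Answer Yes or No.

Ancestors of f0672d7: {78ba57b, f0672d7}.
06030db is not in that set, so it is not an ancestor of f0672d7.

No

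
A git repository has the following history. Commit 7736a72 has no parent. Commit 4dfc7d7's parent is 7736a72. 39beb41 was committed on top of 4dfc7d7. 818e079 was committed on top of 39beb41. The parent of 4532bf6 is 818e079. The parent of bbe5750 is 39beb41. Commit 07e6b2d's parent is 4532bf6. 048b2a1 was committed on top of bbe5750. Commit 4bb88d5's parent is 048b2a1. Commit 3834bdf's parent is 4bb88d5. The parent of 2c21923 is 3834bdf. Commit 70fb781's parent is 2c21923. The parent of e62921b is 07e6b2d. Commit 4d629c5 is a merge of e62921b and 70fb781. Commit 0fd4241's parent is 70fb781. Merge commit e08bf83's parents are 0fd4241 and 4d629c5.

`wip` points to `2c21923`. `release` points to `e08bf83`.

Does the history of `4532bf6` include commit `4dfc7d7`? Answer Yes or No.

Yes

Ancestors of 4532bf6 (commits reachable by following parents): {39beb41, 4532bf6, 4dfc7d7, 7736a72, 818e079}.
4dfc7d7 is in that set, so it is an ancestor of 4532bf6.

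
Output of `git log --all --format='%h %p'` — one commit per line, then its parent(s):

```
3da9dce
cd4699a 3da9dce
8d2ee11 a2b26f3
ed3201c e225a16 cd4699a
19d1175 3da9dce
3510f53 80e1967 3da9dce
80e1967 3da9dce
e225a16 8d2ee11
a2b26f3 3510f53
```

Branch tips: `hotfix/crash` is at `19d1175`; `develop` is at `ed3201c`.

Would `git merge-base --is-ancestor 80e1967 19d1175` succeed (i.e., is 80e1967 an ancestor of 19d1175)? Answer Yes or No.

No

Ancestors of 19d1175: {19d1175, 3da9dce}.
80e1967 is not in that set, so it is not an ancestor of 19d1175.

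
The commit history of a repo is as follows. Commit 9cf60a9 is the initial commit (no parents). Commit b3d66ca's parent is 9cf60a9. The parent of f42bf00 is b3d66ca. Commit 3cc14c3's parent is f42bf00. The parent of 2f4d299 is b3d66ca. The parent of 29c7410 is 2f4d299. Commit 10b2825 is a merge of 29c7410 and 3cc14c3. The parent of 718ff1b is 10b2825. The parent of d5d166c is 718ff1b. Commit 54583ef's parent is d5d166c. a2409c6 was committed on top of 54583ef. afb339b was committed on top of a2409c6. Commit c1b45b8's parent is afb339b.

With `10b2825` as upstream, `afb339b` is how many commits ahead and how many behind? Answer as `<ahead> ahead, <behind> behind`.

5 ahead, 0 behind

Reachable from afb339b: {10b2825, 29c7410, 2f4d299, 3cc14c3, 54583ef, 718ff1b, 9cf60a9, a2409c6, afb339b, b3d66ca, d5d166c, f42bf00}.
Reachable from 10b2825: {10b2825, 29c7410, 2f4d299, 3cc14c3, 9cf60a9, b3d66ca, f42bf00}.
Only in afb339b's history (ahead): {54583ef, 718ff1b, a2409c6, afb339b, d5d166c} — 5.
Only in 10b2825's history (behind): {} — 0.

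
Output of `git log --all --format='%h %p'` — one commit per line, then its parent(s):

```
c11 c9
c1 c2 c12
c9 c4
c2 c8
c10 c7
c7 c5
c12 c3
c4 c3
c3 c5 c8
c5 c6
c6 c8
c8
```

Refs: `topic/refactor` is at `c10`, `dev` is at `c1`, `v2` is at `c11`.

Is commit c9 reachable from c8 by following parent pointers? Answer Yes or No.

Ancestors of c8: {c8}.
c9 is not in that set, so it is not an ancestor of c8.

No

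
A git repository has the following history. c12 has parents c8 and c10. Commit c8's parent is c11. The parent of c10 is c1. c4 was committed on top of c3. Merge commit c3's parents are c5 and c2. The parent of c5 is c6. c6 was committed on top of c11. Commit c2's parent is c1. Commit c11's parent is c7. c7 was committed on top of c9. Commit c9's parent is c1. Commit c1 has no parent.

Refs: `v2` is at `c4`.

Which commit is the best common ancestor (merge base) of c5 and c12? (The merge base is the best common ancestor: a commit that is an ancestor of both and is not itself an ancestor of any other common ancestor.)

c11

Ancestors of c5: {c1, c11, c5, c6, c7, c9}.
Ancestors of c12: {c1, c10, c11, c12, c7, c8, c9}.
Common ancestors: {c1, c11, c7, c9}.
Among these, c11 is not an ancestor of any other common ancestor — it is the merge base.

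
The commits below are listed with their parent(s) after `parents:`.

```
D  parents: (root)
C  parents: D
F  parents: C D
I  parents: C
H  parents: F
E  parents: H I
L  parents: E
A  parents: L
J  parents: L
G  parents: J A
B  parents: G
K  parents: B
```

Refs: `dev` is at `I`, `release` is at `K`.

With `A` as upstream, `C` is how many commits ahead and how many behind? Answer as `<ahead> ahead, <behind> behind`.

Reachable from C: {C, D}.
Reachable from A: {A, C, D, E, F, H, I, L}.
Only in C's history (ahead): {} — 0.
Only in A's history (behind): {A, E, F, H, I, L} — 6.

0 ahead, 6 behind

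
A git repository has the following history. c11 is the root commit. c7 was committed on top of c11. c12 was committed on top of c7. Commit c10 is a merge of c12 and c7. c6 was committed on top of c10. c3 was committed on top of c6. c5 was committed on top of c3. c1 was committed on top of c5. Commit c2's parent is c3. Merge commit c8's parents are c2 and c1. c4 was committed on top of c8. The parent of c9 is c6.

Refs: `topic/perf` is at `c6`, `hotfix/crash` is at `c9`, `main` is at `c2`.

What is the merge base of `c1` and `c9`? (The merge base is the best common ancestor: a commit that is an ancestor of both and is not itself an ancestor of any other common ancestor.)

Ancestors of c1: {c1, c10, c11, c12, c3, c5, c6, c7}.
Ancestors of c9: {c10, c11, c12, c6, c7, c9}.
Common ancestors: {c10, c11, c12, c6, c7}.
Among these, c6 is not an ancestor of any other common ancestor — it is the merge base.

c6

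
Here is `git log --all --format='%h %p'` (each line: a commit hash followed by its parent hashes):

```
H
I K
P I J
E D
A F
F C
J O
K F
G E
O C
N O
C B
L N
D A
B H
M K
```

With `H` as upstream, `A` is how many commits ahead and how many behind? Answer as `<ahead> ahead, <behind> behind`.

Reachable from A: {A, B, C, F, H}.
Reachable from H: {H}.
Only in A's history (ahead): {A, B, C, F} — 4.
Only in H's history (behind): {} — 0.

4 ahead, 0 behind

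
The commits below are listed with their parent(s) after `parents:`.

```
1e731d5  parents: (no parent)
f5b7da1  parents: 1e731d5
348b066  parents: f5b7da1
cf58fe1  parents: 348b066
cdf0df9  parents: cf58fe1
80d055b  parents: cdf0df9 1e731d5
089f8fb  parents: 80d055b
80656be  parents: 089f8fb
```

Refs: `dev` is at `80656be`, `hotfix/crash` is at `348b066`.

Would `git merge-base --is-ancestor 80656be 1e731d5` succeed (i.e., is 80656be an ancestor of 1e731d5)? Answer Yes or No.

No

Ancestors of 1e731d5: {1e731d5}.
80656be is not in that set, so it is not an ancestor of 1e731d5.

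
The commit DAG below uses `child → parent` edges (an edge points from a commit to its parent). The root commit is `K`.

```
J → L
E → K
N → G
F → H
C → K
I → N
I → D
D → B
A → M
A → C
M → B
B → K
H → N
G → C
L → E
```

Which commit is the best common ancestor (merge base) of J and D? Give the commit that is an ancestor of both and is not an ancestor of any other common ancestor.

K

Ancestors of J: {E, J, K, L}.
Ancestors of D: {B, D, K}.
Common ancestors: {K}.
The only common ancestor is K, so it is the merge base.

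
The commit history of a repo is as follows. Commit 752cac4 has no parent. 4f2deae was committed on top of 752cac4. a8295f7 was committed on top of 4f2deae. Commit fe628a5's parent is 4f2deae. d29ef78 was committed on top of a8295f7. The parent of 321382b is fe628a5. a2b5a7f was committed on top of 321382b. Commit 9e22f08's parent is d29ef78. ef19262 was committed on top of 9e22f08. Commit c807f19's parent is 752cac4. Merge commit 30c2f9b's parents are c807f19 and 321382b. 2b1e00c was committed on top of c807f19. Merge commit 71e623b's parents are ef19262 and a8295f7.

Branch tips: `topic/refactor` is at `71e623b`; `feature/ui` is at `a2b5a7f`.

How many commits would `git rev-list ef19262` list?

Walking parent pointers from ef19262: reachable set = {4f2deae, 752cac4, 9e22f08, a8295f7, d29ef78, ef19262}.
That is 6 commits.

6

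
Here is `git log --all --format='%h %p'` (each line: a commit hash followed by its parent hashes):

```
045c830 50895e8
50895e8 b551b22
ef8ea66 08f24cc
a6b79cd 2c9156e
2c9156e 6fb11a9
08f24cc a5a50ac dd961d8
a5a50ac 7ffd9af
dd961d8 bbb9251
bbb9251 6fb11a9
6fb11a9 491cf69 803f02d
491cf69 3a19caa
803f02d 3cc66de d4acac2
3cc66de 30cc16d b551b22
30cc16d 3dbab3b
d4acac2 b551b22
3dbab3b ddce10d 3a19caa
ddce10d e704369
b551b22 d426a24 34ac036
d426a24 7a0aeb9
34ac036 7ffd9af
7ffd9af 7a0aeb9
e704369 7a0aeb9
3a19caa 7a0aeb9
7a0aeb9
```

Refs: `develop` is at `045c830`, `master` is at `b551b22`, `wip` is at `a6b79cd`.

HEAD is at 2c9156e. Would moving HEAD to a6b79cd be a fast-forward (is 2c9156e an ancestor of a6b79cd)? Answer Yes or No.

Yes

A fast-forward from 2c9156e to a6b79cd is possible iff 2c9156e is an ancestor of a6b79cd.
Ancestors of a6b79cd: {2c9156e, 30cc16d, 34ac036, 3a19caa, 3cc66de, 3dbab3b, 491cf69, 6fb11a9, 7a0aeb9, 7ffd9af, 803f02d, a6b79cd, b551b22, d426a24, d4acac2, ddce10d, e704369}.
2c9156e is among them, so fast-forward is possible.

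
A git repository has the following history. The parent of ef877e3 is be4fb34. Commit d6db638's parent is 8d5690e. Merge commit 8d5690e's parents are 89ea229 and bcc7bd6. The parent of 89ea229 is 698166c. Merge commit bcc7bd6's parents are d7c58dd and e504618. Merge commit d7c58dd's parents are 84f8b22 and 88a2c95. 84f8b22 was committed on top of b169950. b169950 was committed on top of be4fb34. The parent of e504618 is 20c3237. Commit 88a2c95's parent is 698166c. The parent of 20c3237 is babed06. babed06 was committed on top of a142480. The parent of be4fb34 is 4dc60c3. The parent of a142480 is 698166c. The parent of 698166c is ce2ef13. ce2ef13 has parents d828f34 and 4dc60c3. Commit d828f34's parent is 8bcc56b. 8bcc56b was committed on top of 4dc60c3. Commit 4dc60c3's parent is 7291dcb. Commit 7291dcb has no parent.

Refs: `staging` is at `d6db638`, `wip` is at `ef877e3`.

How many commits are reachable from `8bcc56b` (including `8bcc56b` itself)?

Walking parent pointers from 8bcc56b: reachable set = {4dc60c3, 7291dcb, 8bcc56b}.
That is 3 commits.

3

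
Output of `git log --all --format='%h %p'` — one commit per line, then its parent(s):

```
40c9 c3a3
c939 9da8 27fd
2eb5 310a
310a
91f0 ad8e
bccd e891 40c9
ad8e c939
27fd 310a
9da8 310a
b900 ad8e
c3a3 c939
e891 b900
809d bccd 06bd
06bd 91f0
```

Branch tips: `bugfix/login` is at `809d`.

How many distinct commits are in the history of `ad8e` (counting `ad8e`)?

Walking parent pointers from ad8e: reachable set = {27fd, 310a, 9da8, ad8e, c939}.
That is 5 commits.

5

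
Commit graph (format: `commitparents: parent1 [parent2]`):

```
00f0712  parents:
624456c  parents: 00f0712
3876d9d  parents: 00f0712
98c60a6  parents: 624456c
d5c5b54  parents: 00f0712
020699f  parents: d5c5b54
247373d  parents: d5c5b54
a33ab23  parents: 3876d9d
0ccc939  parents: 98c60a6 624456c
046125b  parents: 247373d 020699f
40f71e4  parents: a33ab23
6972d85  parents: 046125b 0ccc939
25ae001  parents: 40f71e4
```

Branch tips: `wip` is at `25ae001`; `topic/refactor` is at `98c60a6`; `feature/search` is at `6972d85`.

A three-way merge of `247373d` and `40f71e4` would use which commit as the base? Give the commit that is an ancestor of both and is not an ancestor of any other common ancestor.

Ancestors of 247373d: {00f0712, 247373d, d5c5b54}.
Ancestors of 40f71e4: {00f0712, 3876d9d, 40f71e4, a33ab23}.
Common ancestors: {00f0712}.
The only common ancestor is 00f0712, so it is the merge base.

00f0712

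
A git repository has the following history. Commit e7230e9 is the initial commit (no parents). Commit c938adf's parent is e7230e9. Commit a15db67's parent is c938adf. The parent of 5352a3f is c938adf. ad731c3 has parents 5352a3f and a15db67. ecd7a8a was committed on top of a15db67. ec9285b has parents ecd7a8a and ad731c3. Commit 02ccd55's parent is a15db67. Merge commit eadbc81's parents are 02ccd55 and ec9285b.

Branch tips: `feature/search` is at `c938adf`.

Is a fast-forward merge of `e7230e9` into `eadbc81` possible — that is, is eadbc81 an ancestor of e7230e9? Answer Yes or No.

No

A fast-forward from eadbc81 to e7230e9 is possible iff eadbc81 is an ancestor of e7230e9.
Ancestors of e7230e9: {e7230e9}.
eadbc81 is not among them, so fast-forward is not possible.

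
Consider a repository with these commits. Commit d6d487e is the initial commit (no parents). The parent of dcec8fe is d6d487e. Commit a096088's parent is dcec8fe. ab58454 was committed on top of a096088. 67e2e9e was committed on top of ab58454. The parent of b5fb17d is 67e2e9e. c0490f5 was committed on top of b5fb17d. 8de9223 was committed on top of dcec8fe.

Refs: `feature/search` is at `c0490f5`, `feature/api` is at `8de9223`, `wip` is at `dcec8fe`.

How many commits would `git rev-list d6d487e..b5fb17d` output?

5

Reachable from b5fb17d: {67e2e9e, a096088, ab58454, b5fb17d, d6d487e, dcec8fe}.
Reachable from d6d487e: {d6d487e}.
In b5fb17d's history but not d6d487e's: {67e2e9e, a096088, ab58454, b5fb17d, dcec8fe} — 5 commits.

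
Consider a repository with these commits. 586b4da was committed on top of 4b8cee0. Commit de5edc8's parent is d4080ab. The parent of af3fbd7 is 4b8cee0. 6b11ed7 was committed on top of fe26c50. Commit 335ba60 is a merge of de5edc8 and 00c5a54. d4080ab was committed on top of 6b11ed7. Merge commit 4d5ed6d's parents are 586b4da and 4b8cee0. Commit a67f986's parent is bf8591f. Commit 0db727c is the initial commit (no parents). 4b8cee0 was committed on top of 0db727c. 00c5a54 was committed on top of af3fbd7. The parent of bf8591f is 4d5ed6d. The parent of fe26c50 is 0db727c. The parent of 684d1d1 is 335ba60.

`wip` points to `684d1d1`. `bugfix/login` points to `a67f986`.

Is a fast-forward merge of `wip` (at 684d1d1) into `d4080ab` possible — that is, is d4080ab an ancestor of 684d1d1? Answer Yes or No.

Yes

A fast-forward from d4080ab to 684d1d1 is possible iff d4080ab is an ancestor of 684d1d1.
Ancestors of 684d1d1: {00c5a54, 0db727c, 335ba60, 4b8cee0, 684d1d1, 6b11ed7, af3fbd7, d4080ab, de5edc8, fe26c50}.
d4080ab is among them, so fast-forward is possible.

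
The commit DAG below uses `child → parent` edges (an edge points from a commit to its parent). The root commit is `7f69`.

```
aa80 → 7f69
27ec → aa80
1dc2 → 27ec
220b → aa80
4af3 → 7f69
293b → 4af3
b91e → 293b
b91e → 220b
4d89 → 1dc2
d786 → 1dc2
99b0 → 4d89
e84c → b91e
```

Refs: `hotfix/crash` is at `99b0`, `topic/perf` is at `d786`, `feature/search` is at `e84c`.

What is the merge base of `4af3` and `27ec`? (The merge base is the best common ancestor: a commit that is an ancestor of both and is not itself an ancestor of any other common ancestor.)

7f69

Ancestors of 4af3: {4af3, 7f69}.
Ancestors of 27ec: {27ec, 7f69, aa80}.
Common ancestors: {7f69}.
The only common ancestor is 7f69, so it is the merge base.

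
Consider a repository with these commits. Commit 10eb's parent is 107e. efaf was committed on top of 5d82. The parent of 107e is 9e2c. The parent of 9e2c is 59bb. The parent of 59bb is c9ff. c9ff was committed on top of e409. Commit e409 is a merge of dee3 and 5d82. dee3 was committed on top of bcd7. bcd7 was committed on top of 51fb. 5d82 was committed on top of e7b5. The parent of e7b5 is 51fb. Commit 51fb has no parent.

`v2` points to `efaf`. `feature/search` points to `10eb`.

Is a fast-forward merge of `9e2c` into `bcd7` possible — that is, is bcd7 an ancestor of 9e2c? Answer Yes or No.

A fast-forward from bcd7 to 9e2c is possible iff bcd7 is an ancestor of 9e2c.
Ancestors of 9e2c: {51fb, 59bb, 5d82, 9e2c, bcd7, c9ff, dee3, e409, e7b5}.
bcd7 is among them, so fast-forward is possible.

Yes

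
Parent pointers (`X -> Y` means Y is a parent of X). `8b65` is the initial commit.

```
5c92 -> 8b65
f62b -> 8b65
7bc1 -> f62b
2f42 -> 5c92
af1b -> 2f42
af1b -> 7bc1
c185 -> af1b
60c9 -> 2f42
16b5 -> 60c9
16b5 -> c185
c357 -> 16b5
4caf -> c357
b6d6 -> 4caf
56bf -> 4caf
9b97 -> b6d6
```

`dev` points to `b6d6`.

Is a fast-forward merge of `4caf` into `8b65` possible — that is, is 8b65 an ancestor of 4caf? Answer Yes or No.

A fast-forward from 8b65 to 4caf is possible iff 8b65 is an ancestor of 4caf.
Ancestors of 4caf: {16b5, 2f42, 4caf, 5c92, 60c9, 7bc1, 8b65, af1b, c185, c357, f62b}.
8b65 is among them, so fast-forward is possible.

Yes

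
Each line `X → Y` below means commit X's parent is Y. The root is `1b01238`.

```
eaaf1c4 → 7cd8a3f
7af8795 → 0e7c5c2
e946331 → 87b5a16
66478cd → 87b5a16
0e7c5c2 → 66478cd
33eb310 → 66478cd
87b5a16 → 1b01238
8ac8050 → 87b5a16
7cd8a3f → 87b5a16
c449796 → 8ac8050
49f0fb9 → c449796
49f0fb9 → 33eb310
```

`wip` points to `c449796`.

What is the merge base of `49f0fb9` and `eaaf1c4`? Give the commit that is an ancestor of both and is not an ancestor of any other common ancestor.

Ancestors of 49f0fb9: {1b01238, 33eb310, 49f0fb9, 66478cd, 87b5a16, 8ac8050, c449796}.
Ancestors of eaaf1c4: {1b01238, 7cd8a3f, 87b5a16, eaaf1c4}.
Common ancestors: {1b01238, 87b5a16}.
Among these, 87b5a16 is not an ancestor of any other common ancestor — it is the merge base.

87b5a16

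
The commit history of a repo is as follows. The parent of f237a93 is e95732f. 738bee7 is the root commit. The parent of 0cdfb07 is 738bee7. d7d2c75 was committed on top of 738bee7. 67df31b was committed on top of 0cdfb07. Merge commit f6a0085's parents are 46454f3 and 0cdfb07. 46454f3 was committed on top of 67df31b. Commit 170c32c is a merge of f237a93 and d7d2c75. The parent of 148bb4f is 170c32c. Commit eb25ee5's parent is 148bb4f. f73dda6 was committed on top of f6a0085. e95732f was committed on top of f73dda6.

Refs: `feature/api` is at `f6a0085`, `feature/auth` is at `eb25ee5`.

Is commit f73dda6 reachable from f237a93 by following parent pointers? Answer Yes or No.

Yes

Ancestors of f237a93 (commits reachable by following parents): {0cdfb07, 46454f3, 67df31b, 738bee7, e95732f, f237a93, f6a0085, f73dda6}.
f73dda6 is in that set, so it is an ancestor of f237a93.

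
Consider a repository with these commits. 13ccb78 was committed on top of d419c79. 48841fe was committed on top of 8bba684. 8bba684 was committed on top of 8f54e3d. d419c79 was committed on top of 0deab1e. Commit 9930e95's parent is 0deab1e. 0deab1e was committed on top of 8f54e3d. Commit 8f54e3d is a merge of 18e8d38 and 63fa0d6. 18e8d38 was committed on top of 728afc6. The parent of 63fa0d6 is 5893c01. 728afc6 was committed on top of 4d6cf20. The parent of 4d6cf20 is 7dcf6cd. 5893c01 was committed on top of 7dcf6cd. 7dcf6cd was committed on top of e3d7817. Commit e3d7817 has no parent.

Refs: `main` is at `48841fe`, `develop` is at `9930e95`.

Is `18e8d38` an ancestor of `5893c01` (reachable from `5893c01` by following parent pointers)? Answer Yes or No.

No

Ancestors of 5893c01: {5893c01, 7dcf6cd, e3d7817}.
18e8d38 is not in that set, so it is not an ancestor of 5893c01.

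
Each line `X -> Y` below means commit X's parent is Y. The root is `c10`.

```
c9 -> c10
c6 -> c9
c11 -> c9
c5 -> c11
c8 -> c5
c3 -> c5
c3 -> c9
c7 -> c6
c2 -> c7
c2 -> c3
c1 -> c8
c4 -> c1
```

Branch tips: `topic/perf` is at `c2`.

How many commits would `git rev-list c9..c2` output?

6

Reachable from c2: {c10, c11, c2, c3, c5, c6, c7, c9}.
Reachable from c9: {c10, c9}.
In c2's history but not c9's: {c11, c2, c3, c5, c6, c7} — 6 commits.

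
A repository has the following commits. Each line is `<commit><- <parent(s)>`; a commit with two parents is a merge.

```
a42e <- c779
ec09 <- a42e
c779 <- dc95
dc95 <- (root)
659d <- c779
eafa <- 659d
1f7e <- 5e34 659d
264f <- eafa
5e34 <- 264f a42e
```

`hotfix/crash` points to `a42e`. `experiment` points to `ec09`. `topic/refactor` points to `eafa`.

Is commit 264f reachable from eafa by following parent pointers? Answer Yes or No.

Ancestors of eafa: {659d, c779, dc95, eafa}.
264f is not in that set, so it is not an ancestor of eafa.

No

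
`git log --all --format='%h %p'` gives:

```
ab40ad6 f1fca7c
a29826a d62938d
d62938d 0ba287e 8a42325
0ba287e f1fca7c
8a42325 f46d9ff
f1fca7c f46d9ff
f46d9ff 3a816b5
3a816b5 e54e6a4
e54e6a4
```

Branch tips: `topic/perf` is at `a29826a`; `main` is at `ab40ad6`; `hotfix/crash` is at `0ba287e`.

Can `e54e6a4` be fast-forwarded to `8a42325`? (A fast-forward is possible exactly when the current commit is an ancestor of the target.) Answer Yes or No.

A fast-forward from e54e6a4 to 8a42325 is possible iff e54e6a4 is an ancestor of 8a42325.
Ancestors of 8a42325: {3a816b5, 8a42325, e54e6a4, f46d9ff}.
e54e6a4 is among them, so fast-forward is possible.

Yes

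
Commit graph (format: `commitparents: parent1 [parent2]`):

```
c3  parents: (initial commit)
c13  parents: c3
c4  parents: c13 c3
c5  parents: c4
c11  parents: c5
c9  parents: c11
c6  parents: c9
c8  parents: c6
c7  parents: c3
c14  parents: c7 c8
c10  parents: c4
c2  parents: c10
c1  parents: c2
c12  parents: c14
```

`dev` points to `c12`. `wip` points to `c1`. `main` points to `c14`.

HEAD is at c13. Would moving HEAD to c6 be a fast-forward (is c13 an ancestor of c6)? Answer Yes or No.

A fast-forward from c13 to c6 is possible iff c13 is an ancestor of c6.
Ancestors of c6: {c11, c13, c3, c4, c5, c6, c9}.
c13 is among them, so fast-forward is possible.

Yes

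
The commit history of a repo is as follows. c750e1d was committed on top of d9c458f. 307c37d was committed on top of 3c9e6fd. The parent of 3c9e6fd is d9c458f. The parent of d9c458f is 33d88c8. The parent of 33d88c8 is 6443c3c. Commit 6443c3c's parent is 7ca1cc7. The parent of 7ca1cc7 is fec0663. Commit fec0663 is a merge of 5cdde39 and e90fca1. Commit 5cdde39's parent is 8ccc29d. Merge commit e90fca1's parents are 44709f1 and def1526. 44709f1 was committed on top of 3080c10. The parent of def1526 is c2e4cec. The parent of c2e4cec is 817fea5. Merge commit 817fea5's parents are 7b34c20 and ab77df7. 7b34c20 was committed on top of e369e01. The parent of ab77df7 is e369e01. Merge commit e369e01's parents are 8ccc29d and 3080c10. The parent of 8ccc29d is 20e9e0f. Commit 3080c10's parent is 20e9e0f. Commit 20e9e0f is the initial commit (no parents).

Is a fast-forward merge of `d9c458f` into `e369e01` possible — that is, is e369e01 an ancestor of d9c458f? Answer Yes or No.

A fast-forward from e369e01 to d9c458f is possible iff e369e01 is an ancestor of d9c458f.
Ancestors of d9c458f: {20e9e0f, 3080c10, 33d88c8, 44709f1, 5cdde39, 6443c3c, 7b34c20, 7ca1cc7, 817fea5, 8ccc29d, ab77df7, c2e4cec, d9c458f, def1526, e369e01, e90fca1, fec0663}.
e369e01 is among them, so fast-forward is possible.

Yes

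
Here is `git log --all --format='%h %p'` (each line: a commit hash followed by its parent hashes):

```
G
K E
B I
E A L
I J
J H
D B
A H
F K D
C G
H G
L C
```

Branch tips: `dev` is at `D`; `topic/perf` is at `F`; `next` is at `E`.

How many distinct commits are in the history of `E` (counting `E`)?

Walking parent pointers from E: reachable set = {A, C, E, G, H, L}.
That is 6 commits.

6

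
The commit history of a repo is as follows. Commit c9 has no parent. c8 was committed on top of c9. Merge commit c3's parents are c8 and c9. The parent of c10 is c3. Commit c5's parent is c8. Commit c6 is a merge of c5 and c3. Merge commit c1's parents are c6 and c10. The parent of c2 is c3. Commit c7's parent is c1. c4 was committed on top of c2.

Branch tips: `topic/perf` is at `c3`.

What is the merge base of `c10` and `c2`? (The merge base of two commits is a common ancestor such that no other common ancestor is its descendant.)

c3

Ancestors of c10: {c10, c3, c8, c9}.
Ancestors of c2: {c2, c3, c8, c9}.
Common ancestors: {c3, c8, c9}.
Among these, c3 is not an ancestor of any other common ancestor — it is the merge base.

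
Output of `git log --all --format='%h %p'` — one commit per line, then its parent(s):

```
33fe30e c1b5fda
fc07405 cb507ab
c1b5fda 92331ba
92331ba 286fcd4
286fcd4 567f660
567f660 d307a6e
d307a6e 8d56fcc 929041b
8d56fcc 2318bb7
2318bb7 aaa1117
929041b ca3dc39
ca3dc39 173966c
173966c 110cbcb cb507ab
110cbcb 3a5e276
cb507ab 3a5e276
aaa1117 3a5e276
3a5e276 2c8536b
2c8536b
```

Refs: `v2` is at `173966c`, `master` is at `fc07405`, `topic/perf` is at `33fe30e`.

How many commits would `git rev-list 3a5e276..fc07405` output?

2

Reachable from fc07405: {2c8536b, 3a5e276, cb507ab, fc07405}.
Reachable from 3a5e276: {2c8536b, 3a5e276}.
In fc07405's history but not 3a5e276's: {cb507ab, fc07405} — 2 commits.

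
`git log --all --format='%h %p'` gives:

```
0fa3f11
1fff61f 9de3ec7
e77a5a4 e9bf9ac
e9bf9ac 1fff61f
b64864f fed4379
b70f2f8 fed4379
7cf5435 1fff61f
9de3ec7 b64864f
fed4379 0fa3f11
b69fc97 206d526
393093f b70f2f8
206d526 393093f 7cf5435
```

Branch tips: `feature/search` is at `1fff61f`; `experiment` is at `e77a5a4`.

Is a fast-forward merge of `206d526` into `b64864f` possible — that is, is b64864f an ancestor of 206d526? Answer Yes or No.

Yes

A fast-forward from b64864f to 206d526 is possible iff b64864f is an ancestor of 206d526.
Ancestors of 206d526: {0fa3f11, 1fff61f, 206d526, 393093f, 7cf5435, 9de3ec7, b64864f, b70f2f8, fed4379}.
b64864f is among them, so fast-forward is possible.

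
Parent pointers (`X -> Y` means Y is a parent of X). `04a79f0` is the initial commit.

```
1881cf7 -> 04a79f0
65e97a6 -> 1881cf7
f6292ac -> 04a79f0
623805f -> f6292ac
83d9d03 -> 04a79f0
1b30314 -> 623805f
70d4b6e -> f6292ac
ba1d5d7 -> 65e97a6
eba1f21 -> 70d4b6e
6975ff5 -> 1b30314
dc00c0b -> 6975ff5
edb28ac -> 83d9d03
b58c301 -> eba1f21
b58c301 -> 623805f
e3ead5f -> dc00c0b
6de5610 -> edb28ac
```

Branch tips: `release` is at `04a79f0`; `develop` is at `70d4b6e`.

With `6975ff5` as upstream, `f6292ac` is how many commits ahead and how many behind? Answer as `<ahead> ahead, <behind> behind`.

Reachable from f6292ac: {04a79f0, f6292ac}.
Reachable from 6975ff5: {04a79f0, 1b30314, 623805f, 6975ff5, f6292ac}.
Only in f6292ac's history (ahead): {} — 0.
Only in 6975ff5's history (behind): {1b30314, 623805f, 6975ff5} — 3.

0 ahead, 3 behind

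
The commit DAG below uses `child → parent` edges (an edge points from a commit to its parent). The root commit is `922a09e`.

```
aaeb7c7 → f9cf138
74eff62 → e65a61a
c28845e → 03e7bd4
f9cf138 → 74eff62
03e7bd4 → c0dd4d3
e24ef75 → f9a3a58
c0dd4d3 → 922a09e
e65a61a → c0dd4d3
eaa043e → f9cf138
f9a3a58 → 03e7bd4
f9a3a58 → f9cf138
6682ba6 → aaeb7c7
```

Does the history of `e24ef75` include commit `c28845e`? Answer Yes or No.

Ancestors of e24ef75: {03e7bd4, 74eff62, 922a09e, c0dd4d3, e24ef75, e65a61a, f9a3a58, f9cf138}.
c28845e is not in that set, so it is not an ancestor of e24ef75.

No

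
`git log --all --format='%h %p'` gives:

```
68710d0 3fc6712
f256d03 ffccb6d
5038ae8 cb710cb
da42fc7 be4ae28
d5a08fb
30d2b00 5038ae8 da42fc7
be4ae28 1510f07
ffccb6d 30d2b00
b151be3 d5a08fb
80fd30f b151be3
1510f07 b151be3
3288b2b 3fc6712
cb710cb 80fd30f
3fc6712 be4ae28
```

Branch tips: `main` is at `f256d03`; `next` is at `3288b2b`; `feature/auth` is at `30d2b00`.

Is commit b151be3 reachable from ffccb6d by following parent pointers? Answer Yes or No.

Ancestors of ffccb6d (commits reachable by following parents): {1510f07, 30d2b00, 5038ae8, 80fd30f, b151be3, be4ae28, cb710cb, d5a08fb, da42fc7, ffccb6d}.
b151be3 is in that set, so it is an ancestor of ffccb6d.

Yes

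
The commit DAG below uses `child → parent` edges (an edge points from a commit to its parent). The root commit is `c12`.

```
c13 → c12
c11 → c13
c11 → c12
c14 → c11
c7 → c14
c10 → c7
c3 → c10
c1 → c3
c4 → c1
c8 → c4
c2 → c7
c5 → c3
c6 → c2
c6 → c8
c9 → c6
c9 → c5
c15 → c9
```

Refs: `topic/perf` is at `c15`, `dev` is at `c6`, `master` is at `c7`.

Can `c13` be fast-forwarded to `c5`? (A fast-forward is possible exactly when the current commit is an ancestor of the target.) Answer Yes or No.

A fast-forward from c13 to c5 is possible iff c13 is an ancestor of c5.
Ancestors of c5: {c10, c11, c12, c13, c14, c3, c5, c7}.
c13 is among them, so fast-forward is possible.

Yes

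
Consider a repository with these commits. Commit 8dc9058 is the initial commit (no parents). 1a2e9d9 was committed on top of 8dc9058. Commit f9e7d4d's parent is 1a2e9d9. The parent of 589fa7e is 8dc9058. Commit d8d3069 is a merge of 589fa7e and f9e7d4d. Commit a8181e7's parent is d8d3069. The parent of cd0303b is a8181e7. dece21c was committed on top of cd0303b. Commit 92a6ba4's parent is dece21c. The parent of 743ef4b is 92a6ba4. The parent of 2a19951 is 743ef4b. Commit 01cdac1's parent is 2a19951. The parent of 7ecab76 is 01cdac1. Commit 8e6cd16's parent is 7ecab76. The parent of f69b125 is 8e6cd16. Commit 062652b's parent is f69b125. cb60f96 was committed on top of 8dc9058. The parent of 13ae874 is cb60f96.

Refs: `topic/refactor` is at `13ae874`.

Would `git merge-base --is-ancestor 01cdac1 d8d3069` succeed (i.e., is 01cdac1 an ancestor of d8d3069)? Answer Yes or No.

Ancestors of d8d3069: {1a2e9d9, 589fa7e, 8dc9058, d8d3069, f9e7d4d}.
01cdac1 is not in that set, so it is not an ancestor of d8d3069.

No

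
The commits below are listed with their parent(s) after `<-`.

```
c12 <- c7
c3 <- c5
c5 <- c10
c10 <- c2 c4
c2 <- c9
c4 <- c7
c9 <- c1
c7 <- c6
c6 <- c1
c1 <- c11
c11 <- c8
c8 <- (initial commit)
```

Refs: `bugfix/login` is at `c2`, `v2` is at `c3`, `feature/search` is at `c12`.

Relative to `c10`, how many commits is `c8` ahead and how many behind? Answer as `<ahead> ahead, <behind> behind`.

0 ahead, 8 behind

Reachable from c8: {c8}.
Reachable from c10: {c1, c10, c11, c2, c4, c6, c7, c8, c9}.
Only in c8's history (ahead): {} — 0.
Only in c10's history (behind): {c1, c10, c11, c2, c4, c6, c7, c9} — 8.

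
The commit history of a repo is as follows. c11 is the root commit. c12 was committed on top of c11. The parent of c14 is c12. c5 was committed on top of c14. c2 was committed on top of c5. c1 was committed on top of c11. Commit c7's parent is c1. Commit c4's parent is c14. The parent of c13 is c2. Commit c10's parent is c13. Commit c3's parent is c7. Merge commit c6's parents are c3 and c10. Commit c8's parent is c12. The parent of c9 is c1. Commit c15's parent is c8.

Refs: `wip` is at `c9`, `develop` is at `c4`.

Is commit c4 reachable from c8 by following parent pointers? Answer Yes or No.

No

Ancestors of c8: {c11, c12, c8}.
c4 is not in that set, so it is not an ancestor of c8.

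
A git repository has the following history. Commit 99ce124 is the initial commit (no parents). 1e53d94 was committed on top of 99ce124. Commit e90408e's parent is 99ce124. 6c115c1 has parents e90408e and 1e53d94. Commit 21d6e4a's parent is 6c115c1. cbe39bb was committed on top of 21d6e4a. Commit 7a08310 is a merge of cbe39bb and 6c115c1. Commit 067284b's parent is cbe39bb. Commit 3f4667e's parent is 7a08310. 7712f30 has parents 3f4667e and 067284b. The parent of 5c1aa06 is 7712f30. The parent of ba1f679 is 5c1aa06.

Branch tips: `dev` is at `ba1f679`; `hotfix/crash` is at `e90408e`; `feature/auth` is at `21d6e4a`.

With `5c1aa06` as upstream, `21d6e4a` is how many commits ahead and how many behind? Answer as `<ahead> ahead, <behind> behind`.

Reachable from 21d6e4a: {1e53d94, 21d6e4a, 6c115c1, 99ce124, e90408e}.
Reachable from 5c1aa06: {067284b, 1e53d94, 21d6e4a, 3f4667e, 5c1aa06, 6c115c1, 7712f30, 7a08310, 99ce124, cbe39bb, e90408e}.
Only in 21d6e4a's history (ahead): {} — 0.
Only in 5c1aa06's history (behind): {067284b, 3f4667e, 5c1aa06, 7712f30, 7a08310, cbe39bb} — 6.

0 ahead, 6 behind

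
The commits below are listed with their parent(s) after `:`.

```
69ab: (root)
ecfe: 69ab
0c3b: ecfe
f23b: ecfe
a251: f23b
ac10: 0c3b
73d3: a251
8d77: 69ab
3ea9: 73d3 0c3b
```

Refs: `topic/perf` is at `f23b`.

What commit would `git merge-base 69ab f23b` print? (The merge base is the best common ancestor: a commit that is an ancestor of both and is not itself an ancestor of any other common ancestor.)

69ab

Ancestors of 69ab: {69ab}.
Ancestors of f23b: {69ab, ecfe, f23b}.
Common ancestors: {69ab}.
The only common ancestor is 69ab, so it is the merge base.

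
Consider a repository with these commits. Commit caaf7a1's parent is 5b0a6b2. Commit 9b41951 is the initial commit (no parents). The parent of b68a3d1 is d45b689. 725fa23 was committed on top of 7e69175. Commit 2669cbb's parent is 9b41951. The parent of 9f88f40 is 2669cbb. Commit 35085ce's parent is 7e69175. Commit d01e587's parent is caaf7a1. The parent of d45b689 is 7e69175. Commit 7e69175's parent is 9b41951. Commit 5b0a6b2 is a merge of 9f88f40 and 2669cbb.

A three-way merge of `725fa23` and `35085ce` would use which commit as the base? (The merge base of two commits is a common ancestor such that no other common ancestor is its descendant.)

Ancestors of 725fa23: {725fa23, 7e69175, 9b41951}.
Ancestors of 35085ce: {35085ce, 7e69175, 9b41951}.
Common ancestors: {7e69175, 9b41951}.
Among these, 7e69175 is not an ancestor of any other common ancestor — it is the merge base.

7e69175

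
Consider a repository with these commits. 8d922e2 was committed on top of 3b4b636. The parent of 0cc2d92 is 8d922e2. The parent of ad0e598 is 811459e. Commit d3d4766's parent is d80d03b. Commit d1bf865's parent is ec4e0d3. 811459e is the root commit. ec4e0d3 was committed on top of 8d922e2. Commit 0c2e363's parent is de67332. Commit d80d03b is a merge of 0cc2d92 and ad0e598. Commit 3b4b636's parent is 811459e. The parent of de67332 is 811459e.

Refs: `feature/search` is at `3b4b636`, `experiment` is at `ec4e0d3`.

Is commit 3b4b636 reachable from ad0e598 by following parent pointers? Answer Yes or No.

Ancestors of ad0e598: {811459e, ad0e598}.
3b4b636 is not in that set, so it is not an ancestor of ad0e598.

No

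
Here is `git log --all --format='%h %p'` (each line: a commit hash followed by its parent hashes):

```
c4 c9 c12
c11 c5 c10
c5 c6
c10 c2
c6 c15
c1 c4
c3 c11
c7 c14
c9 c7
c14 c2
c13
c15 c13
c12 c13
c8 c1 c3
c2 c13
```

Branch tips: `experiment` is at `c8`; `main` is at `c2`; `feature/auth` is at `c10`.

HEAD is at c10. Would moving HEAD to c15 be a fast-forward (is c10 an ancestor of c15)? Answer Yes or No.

A fast-forward from c10 to c15 is possible iff c10 is an ancestor of c15.
Ancestors of c15: {c13, c15}.
c10 is not among them, so fast-forward is not possible.

No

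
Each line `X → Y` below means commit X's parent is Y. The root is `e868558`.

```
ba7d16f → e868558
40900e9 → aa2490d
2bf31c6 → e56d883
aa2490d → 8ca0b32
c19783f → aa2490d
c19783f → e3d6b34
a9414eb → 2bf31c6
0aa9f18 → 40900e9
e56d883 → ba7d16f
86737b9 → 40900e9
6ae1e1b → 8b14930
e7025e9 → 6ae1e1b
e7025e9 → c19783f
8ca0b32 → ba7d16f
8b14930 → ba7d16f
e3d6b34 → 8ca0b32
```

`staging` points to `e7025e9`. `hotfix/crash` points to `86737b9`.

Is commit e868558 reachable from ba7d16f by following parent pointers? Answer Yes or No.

Yes

Ancestors of ba7d16f (commits reachable by following parents): {ba7d16f, e868558}.
e868558 is in that set, so it is an ancestor of ba7d16f.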